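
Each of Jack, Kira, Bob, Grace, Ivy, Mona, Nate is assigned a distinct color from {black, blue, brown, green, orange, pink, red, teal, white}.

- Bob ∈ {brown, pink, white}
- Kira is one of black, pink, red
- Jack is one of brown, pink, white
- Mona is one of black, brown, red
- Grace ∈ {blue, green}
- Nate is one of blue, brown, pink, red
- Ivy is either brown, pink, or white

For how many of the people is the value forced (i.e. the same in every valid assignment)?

The 7 variables together cover exactly {black, blue, brown, green, pink, red, white} — 7 values for 7 variables — and green appears only in Grace's list, so Grace = green.
The 6 still-open variables together cover exactly {black, blue, brown, pink, red, white} — 6 values for 6 variables — and blue appears only in Nate's list, so Nate = blue.
Jack, Bob, Ivy between them cover only {brown, pink, white} — a naked triple. Remove those values from Kira, Mona.
Determined: Grace=green, Nate=blue. The other people each still have more than one consistent value. That makes 2.

2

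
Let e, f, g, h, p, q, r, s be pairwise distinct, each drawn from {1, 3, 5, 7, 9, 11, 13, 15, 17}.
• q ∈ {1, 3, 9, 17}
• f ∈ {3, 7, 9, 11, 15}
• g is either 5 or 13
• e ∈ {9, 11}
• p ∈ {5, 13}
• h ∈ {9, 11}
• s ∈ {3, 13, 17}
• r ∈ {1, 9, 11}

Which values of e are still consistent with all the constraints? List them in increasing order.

e and h between them cover only {9, 11} — a naked pair. Remove those values from f, q, r.
r must be 1 (only option left). Remove 1 from q.
g and p between them cover only {5, 13} — a naked pair. Remove those values from s.
q and s share exactly the 2 values {3, 17}; by pigeonhole those values go to them, so strike 3, 17 from f.
No further eliminations apply; e can still be any of 9, 11.

9, 11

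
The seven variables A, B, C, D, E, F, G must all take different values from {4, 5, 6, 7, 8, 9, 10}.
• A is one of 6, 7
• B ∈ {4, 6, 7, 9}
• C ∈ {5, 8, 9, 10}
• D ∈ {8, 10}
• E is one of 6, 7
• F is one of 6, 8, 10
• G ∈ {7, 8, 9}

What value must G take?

9

Among the 7 variables, 4 fits only B (and all 7 values in {4, 5, 6, 7, 8, 9, 10} must be used), so B = 4.
The 6 still-open variables draw from only 6 values {5, 6, 7, 8, 9, 10}, so each is used; only C can be 5, hence C = 5.
The 5 still-open variables draw from only 5 values {6, 7, 8, 9, 10}, so each is used; only G can be 9, hence G = 9.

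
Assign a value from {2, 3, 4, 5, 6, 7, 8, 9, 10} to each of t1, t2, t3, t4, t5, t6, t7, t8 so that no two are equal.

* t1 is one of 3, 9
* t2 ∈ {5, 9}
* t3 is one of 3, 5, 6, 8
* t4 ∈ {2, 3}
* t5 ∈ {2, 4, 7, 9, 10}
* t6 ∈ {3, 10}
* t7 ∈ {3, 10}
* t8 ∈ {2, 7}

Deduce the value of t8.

7

t6 and t7 between them cover only {3, 10} — a naked pair. Remove those values from t1, t3, t4, t5.
t1 has just one choice, so t1 = 9. Remove 9 from t2, t5.
t2 has just one choice, so t2 = 5. Strike 5 from t3.
That leaves t4 = 2. Remove 2 from t5, t8.
So t8 = 7.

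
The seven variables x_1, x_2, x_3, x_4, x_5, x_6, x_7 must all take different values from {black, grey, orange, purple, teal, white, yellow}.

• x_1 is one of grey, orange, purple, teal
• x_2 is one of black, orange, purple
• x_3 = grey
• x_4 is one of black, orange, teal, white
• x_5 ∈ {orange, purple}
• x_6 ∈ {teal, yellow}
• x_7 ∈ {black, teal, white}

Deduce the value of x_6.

yellow

x_3 has just one choice, so x_3 = grey. Strike grey from x_1.
Among the 6 still-open variables, yellow fits only x_6 (and all 6 values in {black, orange, purple, teal, white, yellow} must be used), so x_6 = yellow.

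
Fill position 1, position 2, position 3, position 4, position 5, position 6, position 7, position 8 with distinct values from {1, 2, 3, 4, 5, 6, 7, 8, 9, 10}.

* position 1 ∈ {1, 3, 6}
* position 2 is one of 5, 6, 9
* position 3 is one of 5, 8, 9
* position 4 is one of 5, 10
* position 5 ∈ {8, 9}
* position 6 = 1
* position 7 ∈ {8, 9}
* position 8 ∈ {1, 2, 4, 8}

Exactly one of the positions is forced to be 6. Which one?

position 6's domain is down to {1}, so position 6 = 1. Eliminate 1 elsewhere: position 1, position 8.
The 2 variables position 5 and position 7 are confined to {8, 9}, which locks those values in; drop them from position 2, position 3, position 8.
position 3 must be 5 (only option left). So position 2, position 4 can't be 5.
So 6 goes to position 2.

position 2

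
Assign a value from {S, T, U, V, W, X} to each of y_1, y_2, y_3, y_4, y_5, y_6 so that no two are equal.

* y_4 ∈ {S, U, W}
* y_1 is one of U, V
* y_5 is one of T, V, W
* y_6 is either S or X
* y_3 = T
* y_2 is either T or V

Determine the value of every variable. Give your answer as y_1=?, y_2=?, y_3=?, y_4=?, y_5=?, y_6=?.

y_3 has just one choice, so y_3 = T. Strike T from y_2, y_5.
y_2 has just one choice, so y_2 = V. Remove V from y_1, y_5.
y_5's domain is down to {W}, so y_5 = W. So y_4 can't be W.
y_1's domain is down to {U}, so y_1 = U. Strike U from y_4.
y_4 has just one choice, so y_4 = S. Strike S from y_6.
y_6 has just one choice, so y_6 = X.

y_1=U, y_2=V, y_3=T, y_4=S, y_5=W, y_6=X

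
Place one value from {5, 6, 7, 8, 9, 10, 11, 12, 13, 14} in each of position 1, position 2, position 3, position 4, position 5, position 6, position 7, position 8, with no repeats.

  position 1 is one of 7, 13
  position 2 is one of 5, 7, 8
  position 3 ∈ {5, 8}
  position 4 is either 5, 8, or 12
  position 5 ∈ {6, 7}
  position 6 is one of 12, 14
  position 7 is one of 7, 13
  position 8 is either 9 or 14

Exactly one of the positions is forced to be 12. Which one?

The 8 variables together cover exactly {5, 6, 7, 8, 9, 12, 13, 14} — 8 values for 8 variables — and 6 appears only in position 5's list, so position 5 = 6.
Among the 7 still-open variables, 9 fits only position 8 (and all 7 values in {5, 7, 8, 9, 12, 13, 14} must be used), so position 8 = 9.
The 6 still-open variables draw from only 6 values {5, 7, 8, 12, 13, 14}, so each is used; only position 6 can be 14, hence position 6 = 14.
Among the 5 still-open variables, 12 fits only position 4 (and all 5 values in {5, 7, 8, 12, 13} must be used), so position 4 = 12.

position 4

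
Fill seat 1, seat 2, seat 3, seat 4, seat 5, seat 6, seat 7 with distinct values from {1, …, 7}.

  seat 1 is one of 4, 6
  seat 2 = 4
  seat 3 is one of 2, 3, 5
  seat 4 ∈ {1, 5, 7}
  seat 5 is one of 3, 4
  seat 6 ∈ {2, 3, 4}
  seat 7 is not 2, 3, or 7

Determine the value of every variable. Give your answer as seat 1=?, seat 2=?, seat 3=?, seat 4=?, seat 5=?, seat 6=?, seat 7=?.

seat 2 must be 4 (only option left). Eliminate 4 elsewhere: seat 1, seat 5, seat 6, seat 7.
seat 5 must be 3 (only option left). So seat 3, seat 6 can't be 3.
seat 6 has just one choice, so seat 6 = 2. Eliminate 2 elsewhere: seat 3.
seat 1's domain is down to {6}, so seat 1 = 6. So seat 7 can't be 6.
seat 3's domain is down to {5}, so seat 3 = 5. Eliminate 5 elsewhere: seat 4, seat 7.
seat 7's domain is down to {1}, so seat 7 = 1. Eliminate 1 elsewhere: seat 4.
seat 4 must be 7 (only option left).

seat 1=6, seat 2=4, seat 3=5, seat 4=7, seat 5=3, seat 6=2, seat 7=1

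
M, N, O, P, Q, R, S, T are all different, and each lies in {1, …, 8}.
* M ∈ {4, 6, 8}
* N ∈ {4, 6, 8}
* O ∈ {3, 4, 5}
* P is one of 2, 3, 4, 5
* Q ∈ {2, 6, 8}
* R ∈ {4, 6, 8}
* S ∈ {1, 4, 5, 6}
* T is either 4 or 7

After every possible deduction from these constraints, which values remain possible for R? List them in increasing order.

The 8 variables draw from only 8 values {1, 2, 3, 4, 5, 6, 7, 8}, so each is used; only S can be 1, hence S = 1.
The 7 still-open variables together cover exactly {2, 3, 4, 5, 6, 7, 8} — 7 values for 7 variables — and 7 appears only in T's list, so T = 7.
The 3 variables M, N, R are confined to {4, 6, 8}, which locks those values in; drop them from O, P, Q.
Q has just one choice, so Q = 2. Eliminate 2 elsewhere: P.
No further eliminations apply; R can still be any of 4, 6, 8.

4, 6, 8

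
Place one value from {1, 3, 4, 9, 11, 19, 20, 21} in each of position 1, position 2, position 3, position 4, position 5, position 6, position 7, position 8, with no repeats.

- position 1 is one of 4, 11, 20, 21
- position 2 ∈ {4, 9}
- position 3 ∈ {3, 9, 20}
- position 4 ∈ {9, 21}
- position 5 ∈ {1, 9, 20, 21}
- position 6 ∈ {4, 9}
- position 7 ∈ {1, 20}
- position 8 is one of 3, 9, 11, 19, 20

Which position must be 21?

position 4

The 8 variables together cover exactly {1, 3, 4, 9, 11, 19, 20, 21} — 8 values for 8 variables — and 19 appears only in position 8's list, so position 8 = 19.
The 7 still-open variables together cover exactly {1, 3, 4, 9, 11, 20, 21} — 7 values for 7 variables — and 3 appears only in position 3's list, so position 3 = 3.
The 6 still-open variables draw from only 6 values {1, 4, 9, 11, 20, 21}, so each is used; only position 1 can be 11, hence position 1 = 11.
The 2 variables position 2 and position 6 are confined to {4, 9}, which locks those values in; drop them from position 4, position 5.
So 21 goes to position 4.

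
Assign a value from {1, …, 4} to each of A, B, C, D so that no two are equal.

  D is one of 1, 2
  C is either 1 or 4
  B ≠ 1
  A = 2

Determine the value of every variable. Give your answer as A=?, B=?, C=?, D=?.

A must be 2 (only option left). Eliminate 2 elsewhere: B, D.
D has just one choice, so D = 1. Strike 1 from C.
C has just one choice, so C = 4. Eliminate 4 elsewhere: B.
B must be 3 (only option left).

A=2, B=3, C=4, D=1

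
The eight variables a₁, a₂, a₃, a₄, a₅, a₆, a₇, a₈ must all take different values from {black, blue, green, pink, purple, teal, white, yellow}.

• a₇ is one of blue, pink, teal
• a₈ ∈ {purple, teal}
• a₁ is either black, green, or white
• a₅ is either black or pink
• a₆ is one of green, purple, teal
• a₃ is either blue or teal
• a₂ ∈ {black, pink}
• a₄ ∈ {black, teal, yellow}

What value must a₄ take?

yellow

The 8 variables draw from only 8 values {black, blue, green, pink, purple, teal, white, yellow}, so each is used; only a₁ can be white, hence a₁ = white.
The 7 still-open variables together cover exactly {black, blue, green, pink, purple, teal, yellow} — 7 values for 7 variables — and green appears only in a₆'s list, so a₆ = green.
The 6 still-open variables draw from only 6 values {black, blue, pink, purple, teal, yellow}, so each is used; only a₈ can be purple, hence a₈ = purple.
The 5 still-open variables together cover exactly {black, blue, pink, teal, yellow} — 5 values for 5 variables — and yellow appears only in a₄'s list, so a₄ = yellow.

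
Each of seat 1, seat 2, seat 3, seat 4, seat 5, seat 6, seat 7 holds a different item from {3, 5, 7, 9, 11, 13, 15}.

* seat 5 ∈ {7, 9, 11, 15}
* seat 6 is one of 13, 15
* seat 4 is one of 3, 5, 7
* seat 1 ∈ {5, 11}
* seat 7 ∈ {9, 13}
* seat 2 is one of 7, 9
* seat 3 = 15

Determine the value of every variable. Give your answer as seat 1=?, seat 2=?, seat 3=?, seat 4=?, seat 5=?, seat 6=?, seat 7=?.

seat 3 has just one choice, so seat 3 = 15. Remove 15 from seat 5, seat 6.
seat 6 must be 13 (only option left). Eliminate 13 elsewhere: seat 7.
seat 7 must be 9 (only option left). So seat 2, seat 5 can't be 9.
seat 2 must be 7 (only option left). Remove 7 from seat 4, seat 5.
seat 5's domain is down to {11}, so seat 5 = 11. Remove 11 from seat 1.
seat 1 has just one choice, so seat 1 = 5. Remove 5 from seat 4.
seat 4's domain is down to {3}, so seat 4 = 3.

seat 1=5, seat 2=7, seat 3=15, seat 4=3, seat 5=11, seat 6=13, seat 7=9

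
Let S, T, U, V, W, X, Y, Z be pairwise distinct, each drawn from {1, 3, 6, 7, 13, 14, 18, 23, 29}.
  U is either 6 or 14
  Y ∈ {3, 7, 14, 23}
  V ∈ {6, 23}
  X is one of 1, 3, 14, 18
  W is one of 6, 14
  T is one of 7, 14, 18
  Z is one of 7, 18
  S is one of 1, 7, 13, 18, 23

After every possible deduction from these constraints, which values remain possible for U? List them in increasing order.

The 8 variables together cover exactly {1, 3, 6, 7, 13, 14, 18, 23} — 8 values for 8 variables — and 13 appears only in S's list, so S = 13.
The 7 still-open variables together cover exactly {1, 3, 6, 7, 14, 18, 23} — 7 values for 7 variables — and 1 appears only in X's list, so X = 1.
Among the 6 still-open variables, 3 fits only Y (and all 6 values in {3, 6, 7, 14, 18, 23} must be used), so Y = 3.
Among the 5 still-open variables, 23 fits only V (and all 5 values in {6, 7, 14, 18, 23} must be used), so V = 23.
The 2 variables U and W are confined to {6, 14}, which locks those values in; drop them from T.
No further eliminations apply; U can still be any of 6, 14.

6, 14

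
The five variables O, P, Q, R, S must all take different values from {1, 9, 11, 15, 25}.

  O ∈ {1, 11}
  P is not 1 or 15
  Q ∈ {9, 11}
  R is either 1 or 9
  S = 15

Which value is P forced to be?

25

S has just one choice, so S = 15.
Among the 4 still-open variables, 25 fits only P (and all 4 values in {1, 9, 11, 25} must be used), so P = 25.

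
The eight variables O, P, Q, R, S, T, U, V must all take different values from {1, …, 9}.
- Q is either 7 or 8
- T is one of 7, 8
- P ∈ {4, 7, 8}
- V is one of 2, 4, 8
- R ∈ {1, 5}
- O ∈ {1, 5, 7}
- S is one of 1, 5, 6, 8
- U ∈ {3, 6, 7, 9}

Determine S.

Q and T share exactly the 2 values {7, 8}; by pigeonhole those values go to them, so strike 7, 8 from O, P, S, U, V.
P's domain is down to {4}, so P = 4. Remove 4 from V.
V must be 2 (only option left).
The 2 variables O and R are confined to {1, 5}, which locks those values in; drop them from S.
So S = 6.

6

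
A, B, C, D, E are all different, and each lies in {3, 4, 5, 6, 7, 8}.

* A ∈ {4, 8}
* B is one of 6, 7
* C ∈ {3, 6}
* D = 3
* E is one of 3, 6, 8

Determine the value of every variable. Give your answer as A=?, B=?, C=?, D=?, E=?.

A=4, B=7, C=6, D=3, E=8

D's domain is down to {3}, so D = 3. So C, E can't be 3.
C's domain is down to {6}, so C = 6. So B, E can't be 6.
That leaves E = 8. Strike 8 from A.
A has just one choice, so A = 4.
That leaves B = 7.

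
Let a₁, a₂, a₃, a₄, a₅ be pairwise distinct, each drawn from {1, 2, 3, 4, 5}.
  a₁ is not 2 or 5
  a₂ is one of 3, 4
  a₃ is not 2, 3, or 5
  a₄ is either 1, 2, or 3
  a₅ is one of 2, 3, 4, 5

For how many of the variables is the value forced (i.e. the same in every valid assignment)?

The 5 variables draw from only 5 values {1, 2, 3, 4, 5}, so each is used; only a₅ can be 5, hence a₅ = 5.
Among the 4 still-open variables, 2 fits only a₄ (and all 4 values in {1, 2, 3, 4} must be used), so a₄ = 2.
Determined: a₄=2, a₅=5. The other variables each still have more than one consistent value. That makes 2.

2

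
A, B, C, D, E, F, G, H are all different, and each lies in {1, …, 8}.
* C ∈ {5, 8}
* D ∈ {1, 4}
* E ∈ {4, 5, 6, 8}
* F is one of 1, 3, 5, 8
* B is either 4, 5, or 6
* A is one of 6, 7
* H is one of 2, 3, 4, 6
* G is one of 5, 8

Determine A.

7

The 8 variables draw from only 8 values {1, 2, 3, 4, 5, 6, 7, 8}, so each is used; only H can be 2, hence H = 2.
The 7 still-open variables draw from only 7 values {1, 3, 4, 5, 6, 7, 8}, so each is used; only F can be 3, hence F = 3.
The 6 still-open variables draw from only 6 values {1, 4, 5, 6, 7, 8}, so each is used; only D can be 1, hence D = 1.
Among the 5 still-open variables, 7 fits only A (and all 5 values in {4, 5, 6, 7, 8} must be used), so A = 7.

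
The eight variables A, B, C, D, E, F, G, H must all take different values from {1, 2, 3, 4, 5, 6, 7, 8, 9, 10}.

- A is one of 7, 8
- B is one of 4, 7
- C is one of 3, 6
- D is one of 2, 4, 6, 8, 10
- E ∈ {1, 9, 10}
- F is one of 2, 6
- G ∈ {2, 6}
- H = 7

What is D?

H has just one choice, so H = 7. Strike 7 from A, B.
A must be 8 (only option left). Strike 8 from D.
B must be 4 (only option left). So D can't be 4.
F and G between them cover only {2, 6} — a naked pair. Remove those values from C, D.
So D = 10.

10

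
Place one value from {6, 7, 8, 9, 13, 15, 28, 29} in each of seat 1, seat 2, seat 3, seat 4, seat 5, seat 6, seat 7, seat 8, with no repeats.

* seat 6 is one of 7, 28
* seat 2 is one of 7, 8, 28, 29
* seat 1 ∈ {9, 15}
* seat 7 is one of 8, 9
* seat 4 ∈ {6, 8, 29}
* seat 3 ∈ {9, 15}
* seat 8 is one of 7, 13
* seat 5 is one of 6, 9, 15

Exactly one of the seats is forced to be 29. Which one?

seat 4

The 8 variables together cover exactly {6, 7, 8, 9, 13, 15, 28, 29} — 8 values for 8 variables — and 13 appears only in seat 8's list, so seat 8 = 13.
seat 1 and seat 3 between them cover only {9, 15} — a naked pair. Remove those values from seat 5, seat 7.
seat 5 has just one choice, so seat 5 = 6. So seat 4 can't be 6.
seat 7 must be 8 (only option left). Strike 8 from seat 2, seat 4.
So 29 goes to seat 4.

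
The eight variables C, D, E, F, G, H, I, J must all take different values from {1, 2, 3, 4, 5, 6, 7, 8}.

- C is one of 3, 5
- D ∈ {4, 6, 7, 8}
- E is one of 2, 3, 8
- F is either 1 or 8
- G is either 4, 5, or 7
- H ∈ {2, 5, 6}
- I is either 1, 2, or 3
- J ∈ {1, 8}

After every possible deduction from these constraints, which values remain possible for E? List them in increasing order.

The 2 variables F and J are confined to {1, 8}, which locks those values in; drop them from D, E, I.
The 2 variables E and I are confined to {2, 3}, which locks those values in; drop them from C, H.
C's domain is down to {5}, so C = 5. So G, H can't be 5.
H has just one choice, so H = 6. Strike 6 from D.
No further eliminations apply; E can still be any of 2, 3.

2, 3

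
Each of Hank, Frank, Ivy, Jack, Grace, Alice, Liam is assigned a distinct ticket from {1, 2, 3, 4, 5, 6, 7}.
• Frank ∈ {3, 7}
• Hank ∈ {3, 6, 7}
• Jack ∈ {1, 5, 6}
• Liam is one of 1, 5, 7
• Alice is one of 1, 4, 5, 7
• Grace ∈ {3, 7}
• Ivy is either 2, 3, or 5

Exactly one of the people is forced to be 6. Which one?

The 7 variables draw from only 7 values {1, 2, 3, 4, 5, 6, 7}, so each is used; only Ivy can be 2, hence Ivy = 2.
The 6 still-open variables draw from only 6 values {1, 3, 4, 5, 6, 7}, so each is used; only Alice can be 4, hence Alice = 4.
Frank and Grace between them cover only {3, 7} — a naked pair. Remove those values from Hank, Liam.
So 6 goes to Hank.

Hank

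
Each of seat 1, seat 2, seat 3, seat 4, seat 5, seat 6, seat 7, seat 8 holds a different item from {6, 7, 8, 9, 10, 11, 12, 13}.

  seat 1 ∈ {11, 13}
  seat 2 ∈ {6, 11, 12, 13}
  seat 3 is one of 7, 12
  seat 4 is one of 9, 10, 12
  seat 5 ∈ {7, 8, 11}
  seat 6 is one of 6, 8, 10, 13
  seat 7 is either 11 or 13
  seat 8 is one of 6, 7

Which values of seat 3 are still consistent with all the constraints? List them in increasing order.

7, 12

The 8 variables together cover exactly {6, 7, 8, 9, 10, 11, 12, 13} — 8 values for 8 variables — and 9 appears only in seat 4's list, so seat 4 = 9.
The 7 still-open variables together cover exactly {6, 7, 8, 10, 11, 12, 13} — 7 values for 7 variables — and 10 appears only in seat 6's list, so seat 6 = 10.
The 6 still-open variables draw from only 6 values {6, 7, 8, 11, 12, 13}, so each is used; only seat 5 can be 8, hence seat 5 = 8.
seat 1 and seat 7 between them cover only {11, 13} — a naked pair. Remove those values from seat 2.
No further eliminations apply; seat 3 can still be any of 7, 12.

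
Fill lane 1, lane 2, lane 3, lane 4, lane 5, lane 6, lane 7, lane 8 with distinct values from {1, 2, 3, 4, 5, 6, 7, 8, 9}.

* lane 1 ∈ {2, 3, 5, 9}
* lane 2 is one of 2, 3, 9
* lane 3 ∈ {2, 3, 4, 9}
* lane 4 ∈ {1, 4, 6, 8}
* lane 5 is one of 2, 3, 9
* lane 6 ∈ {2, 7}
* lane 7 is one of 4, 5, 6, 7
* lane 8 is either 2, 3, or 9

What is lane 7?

The 3 variables lane 2, lane 5, lane 8 are confined to {2, 3, 9}, which locks those values in; drop them from lane 1, lane 3, lane 6.
That leaves lane 1 = 5. So lane 7 can't be 5.
That leaves lane 3 = 4. Remove 4 from lane 4, lane 7.
lane 6 has just one choice, so lane 6 = 7. So lane 7 can't be 7.
So lane 7 = 6.

6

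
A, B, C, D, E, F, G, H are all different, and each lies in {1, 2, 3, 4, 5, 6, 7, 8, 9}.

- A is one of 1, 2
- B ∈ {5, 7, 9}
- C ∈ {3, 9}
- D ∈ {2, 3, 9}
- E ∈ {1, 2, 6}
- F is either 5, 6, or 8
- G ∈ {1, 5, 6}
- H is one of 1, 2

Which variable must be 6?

The 8 variables draw from only 8 values {1, 2, 3, 5, 6, 7, 8, 9}, so each is used; only B can be 7, hence B = 7.
Among the 7 still-open variables, 8 fits only F (and all 7 values in {1, 2, 3, 5, 6, 8, 9} must be used), so F = 8.
The 6 still-open variables draw from only 6 values {1, 2, 3, 5, 6, 9}, so each is used; only G can be 5, hence G = 5.
Among the 5 still-open variables, 6 fits only E (and all 5 values in {1, 2, 3, 6, 9} must be used), so E = 6.

E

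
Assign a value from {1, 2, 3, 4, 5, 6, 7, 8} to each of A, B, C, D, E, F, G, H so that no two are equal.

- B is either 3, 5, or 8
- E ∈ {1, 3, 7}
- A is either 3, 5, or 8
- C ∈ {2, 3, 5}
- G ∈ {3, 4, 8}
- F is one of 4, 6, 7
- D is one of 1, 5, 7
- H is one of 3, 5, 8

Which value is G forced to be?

4

The 8 variables together cover exactly {1, 2, 3, 4, 5, 6, 7, 8} — 8 values for 8 variables — and 2 appears only in C's list, so C = 2.
The 7 still-open variables draw from only 7 values {1, 3, 4, 5, 6, 7, 8}, so each is used; only F can be 6, hence F = 6.
The 6 still-open variables draw from only 6 values {1, 3, 4, 5, 7, 8}, so each is used; only G can be 4, hence G = 4.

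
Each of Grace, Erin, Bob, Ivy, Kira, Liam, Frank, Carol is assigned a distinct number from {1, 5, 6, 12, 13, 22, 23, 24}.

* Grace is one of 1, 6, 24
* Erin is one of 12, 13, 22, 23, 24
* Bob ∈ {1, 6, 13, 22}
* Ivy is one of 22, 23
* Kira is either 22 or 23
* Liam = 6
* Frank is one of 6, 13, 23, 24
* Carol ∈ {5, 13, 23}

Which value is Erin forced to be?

12

Liam has just one choice, so Liam = 6. So Grace, Bob, Frank can't be 6.
The 7 still-open variables together cover exactly {1, 5, 12, 13, 22, 23, 24} — 7 values for 7 variables — and 5 appears only in Carol's list, so Carol = 5.
The 6 still-open variables draw from only 6 values {1, 12, 13, 22, 23, 24}, so each is used; only Erin can be 12, hence Erin = 12.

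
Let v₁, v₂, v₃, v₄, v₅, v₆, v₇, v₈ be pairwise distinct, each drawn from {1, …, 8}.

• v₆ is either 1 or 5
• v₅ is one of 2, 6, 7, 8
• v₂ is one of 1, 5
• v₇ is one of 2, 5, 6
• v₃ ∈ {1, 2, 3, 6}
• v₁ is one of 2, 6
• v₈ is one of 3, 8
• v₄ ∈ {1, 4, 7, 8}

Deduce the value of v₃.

The 8 variables together cover exactly {1, 2, 3, 4, 5, 6, 7, 8} — 8 values for 8 variables — and 4 appears only in v₄'s list, so v₄ = 4.
The 7 still-open variables together cover exactly {1, 2, 3, 5, 6, 7, 8} — 7 values for 7 variables — and 7 appears only in v₅'s list, so v₅ = 7.
Among the 6 still-open variables, 8 fits only v₈ (and all 6 values in {1, 2, 3, 5, 6, 8} must be used), so v₈ = 8.
Among the 5 still-open variables, 3 fits only v₃ (and all 5 values in {1, 2, 3, 5, 6} must be used), so v₃ = 3.

3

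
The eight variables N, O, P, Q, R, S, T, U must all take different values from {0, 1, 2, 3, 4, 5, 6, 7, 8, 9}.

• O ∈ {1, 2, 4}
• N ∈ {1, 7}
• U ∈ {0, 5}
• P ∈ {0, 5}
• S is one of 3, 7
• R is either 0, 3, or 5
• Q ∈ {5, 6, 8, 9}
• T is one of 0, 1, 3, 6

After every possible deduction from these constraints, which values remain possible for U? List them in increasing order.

0, 5

P and U between them cover only {0, 5} — a naked pair. Remove those values from Q, R, T.
R's domain is down to {3}, so R = 3. So S, T can't be 3.
S must be 7 (only option left). Eliminate 7 elsewhere: N.
N has just one choice, so N = 1. Strike 1 from O, T.
T has just one choice, so T = 6. So Q can't be 6.
No further eliminations apply; U can still be any of 0, 5.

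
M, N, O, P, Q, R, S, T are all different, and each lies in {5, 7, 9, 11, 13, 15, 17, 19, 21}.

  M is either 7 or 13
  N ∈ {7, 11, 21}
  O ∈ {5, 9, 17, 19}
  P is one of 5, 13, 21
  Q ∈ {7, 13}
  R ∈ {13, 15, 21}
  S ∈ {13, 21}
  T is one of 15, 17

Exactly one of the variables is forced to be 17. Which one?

T

M and Q between them cover only {7, 13} — a naked pair. Remove those values from N, P, R, S.
That leaves S = 21. So N, P, R can't be 21.
N's domain is down to {11}, so N = 11.
That leaves P = 5. So O can't be 5.
R has just one choice, so R = 15. Remove 15 from T.
So 17 goes to T.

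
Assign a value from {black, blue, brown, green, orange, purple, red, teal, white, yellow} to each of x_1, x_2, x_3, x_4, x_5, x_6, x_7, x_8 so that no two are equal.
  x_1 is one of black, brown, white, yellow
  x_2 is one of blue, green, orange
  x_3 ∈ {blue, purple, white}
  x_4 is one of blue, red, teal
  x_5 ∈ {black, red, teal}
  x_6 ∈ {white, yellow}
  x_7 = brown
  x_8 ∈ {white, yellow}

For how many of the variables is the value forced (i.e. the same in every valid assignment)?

2

x_7's domain is down to {brown}, so x_7 = brown. Strike brown from x_1.
x_6 and x_8 between them cover only {white, yellow} — a naked pair. Remove those values from x_1, x_3.
x_1 must be black (only option left). Eliminate black elsewhere: x_5.
Determined: x_1=black, x_7=brown. The other variables each still have more than one consistent value. That makes 2.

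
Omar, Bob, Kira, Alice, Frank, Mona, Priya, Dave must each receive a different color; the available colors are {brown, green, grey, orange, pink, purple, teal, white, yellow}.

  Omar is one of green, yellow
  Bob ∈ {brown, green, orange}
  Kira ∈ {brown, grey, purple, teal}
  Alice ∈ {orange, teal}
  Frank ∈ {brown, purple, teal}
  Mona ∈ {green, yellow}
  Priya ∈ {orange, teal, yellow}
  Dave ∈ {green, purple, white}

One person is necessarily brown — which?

Among the 8 variables, grey fits only Kira (and all 8 values in {brown, green, grey, orange, purple, teal, white, yellow} must be used), so Kira = grey.
Among the 7 still-open variables, white fits only Dave (and all 7 values in {brown, green, orange, purple, teal, white, yellow} must be used), so Dave = white.
The 6 still-open variables together cover exactly {brown, green, orange, purple, teal, yellow} — 6 values for 6 variables — and purple appears only in Frank's list, so Frank = purple.
The 5 still-open variables together cover exactly {brown, green, orange, teal, yellow} — 5 values for 5 variables — and brown appears only in Bob's list, so Bob = brown.

Bob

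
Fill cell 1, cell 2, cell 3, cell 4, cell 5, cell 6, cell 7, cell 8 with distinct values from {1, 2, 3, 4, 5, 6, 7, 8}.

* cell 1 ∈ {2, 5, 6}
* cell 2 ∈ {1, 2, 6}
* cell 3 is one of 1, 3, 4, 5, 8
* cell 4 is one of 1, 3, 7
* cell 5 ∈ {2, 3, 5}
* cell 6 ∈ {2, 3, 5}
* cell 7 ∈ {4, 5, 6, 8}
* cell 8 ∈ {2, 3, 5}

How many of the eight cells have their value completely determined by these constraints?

3

The 8 variables draw from only 8 values {1, 2, 3, 4, 5, 6, 7, 8}, so each is used; only cell 4 can be 7, hence cell 4 = 7.
cell 5, cell 6, cell 8 share exactly the 3 values {2, 3, 5}; by pigeonhole those values go to them, so strike 2, 3, 5 from cell 1, cell 2, cell 3, cell 7.
cell 1 has just one choice, so cell 1 = 6. Eliminate 6 elsewhere: cell 2, cell 7.
cell 2's domain is down to {1}, so cell 2 = 1. Eliminate 1 elsewhere: cell 3.
Determined: cell 1=6, cell 2=1, cell 4=7. The other cells each still have more than one consistent value. That makes 3.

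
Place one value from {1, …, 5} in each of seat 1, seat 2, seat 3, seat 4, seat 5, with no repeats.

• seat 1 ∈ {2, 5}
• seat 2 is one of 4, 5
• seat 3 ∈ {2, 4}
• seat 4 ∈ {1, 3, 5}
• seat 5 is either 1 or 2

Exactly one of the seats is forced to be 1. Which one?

The 5 variables draw from only 5 values {1, 2, 3, 4, 5}, so each is used; only seat 4 can be 3, hence seat 4 = 3.
Among the 4 still-open variables, 1 fits only seat 5 (and all 4 values in {1, 2, 4, 5} must be used), so seat 5 = 1.

seat 5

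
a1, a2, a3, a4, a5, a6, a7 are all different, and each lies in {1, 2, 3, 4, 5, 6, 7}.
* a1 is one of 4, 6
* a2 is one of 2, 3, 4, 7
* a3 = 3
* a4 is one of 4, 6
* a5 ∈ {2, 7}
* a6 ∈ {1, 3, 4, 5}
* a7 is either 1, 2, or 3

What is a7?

a3 has just one choice, so a3 = 3. Remove 3 from a2, a6, a7.
Among the 6 still-open variables, 5 fits only a6 (and all 6 values in {1, 2, 4, 5, 6, 7} must be used), so a6 = 5.
The 5 still-open variables together cover exactly {1, 2, 4, 6, 7} — 5 values for 5 variables — and 1 appears only in a7's list, so a7 = 1.

1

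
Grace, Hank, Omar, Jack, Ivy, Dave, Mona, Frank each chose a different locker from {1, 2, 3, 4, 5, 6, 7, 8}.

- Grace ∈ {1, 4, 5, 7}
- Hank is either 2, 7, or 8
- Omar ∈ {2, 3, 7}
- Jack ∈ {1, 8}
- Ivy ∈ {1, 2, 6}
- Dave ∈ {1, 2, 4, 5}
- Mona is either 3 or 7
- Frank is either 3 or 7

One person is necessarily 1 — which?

Jack

The 8 variables draw from only 8 values {1, 2, 3, 4, 5, 6, 7, 8}, so each is used; only Ivy can be 6, hence Ivy = 6.
The 2 variables Mona and Frank are confined to {3, 7}, which locks those values in; drop them from Grace, Hank, Omar.
That leaves Omar = 2. Strike 2 from Hank, Dave.
Hank must be 8 (only option left). Strike 8 from Jack.
So 1 goes to Jack.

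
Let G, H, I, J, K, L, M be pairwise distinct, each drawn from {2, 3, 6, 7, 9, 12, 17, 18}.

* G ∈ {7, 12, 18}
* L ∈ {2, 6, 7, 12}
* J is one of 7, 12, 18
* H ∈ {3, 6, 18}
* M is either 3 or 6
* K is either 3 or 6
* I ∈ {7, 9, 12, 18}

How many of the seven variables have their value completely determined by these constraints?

The 7 variables together cover exactly {2, 3, 6, 7, 9, 12, 18} — 7 values for 7 variables — and 2 appears only in L's list, so L = 2.
Among the 6 still-open variables, 9 fits only I (and all 6 values in {3, 6, 7, 9, 12, 18} must be used), so I = 9.
K and M share exactly the 2 values {3, 6}; by pigeonhole those values go to them, so strike 3, 6 from H.
H has just one choice, so H = 18. So G, J can't be 18.
Determined: H=18, I=9, L=2. The other variables each still have more than one consistent value. That makes 3.

3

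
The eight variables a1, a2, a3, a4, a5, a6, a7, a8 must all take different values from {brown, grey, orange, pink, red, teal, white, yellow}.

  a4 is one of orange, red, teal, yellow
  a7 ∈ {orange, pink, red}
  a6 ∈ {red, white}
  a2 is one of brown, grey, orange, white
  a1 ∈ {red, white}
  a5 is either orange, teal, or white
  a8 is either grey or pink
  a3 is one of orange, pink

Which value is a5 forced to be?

teal

Among the 8 variables, brown fits only a2 (and all 8 values in {brown, grey, orange, pink, red, teal, white, yellow} must be used), so a2 = brown.
The 7 still-open variables draw from only 7 values {grey, orange, pink, red, teal, white, yellow}, so each is used; only a8 can be grey, hence a8 = grey.
Among the 6 still-open variables, yellow fits only a4 (and all 6 values in {orange, pink, red, teal, white, yellow} must be used), so a4 = yellow.
The 5 still-open variables together cover exactly {orange, pink, red, teal, white} — 5 values for 5 variables — and teal appears only in a5's list, so a5 = teal.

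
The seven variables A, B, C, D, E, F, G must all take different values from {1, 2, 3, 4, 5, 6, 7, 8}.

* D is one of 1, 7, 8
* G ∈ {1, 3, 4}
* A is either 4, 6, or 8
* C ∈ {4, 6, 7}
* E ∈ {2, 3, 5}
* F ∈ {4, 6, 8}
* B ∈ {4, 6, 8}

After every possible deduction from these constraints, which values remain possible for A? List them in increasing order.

A, B, F between them cover only {4, 6, 8} — a naked triple. Remove those values from C, D, G.
C must be 7 (only option left). Strike 7 from D.
D must be 1 (only option left). Strike 1 from G.
G has just one choice, so G = 3. Strike 3 from E.
No further eliminations apply; A can still be any of 4, 6, 8.

4, 6, 8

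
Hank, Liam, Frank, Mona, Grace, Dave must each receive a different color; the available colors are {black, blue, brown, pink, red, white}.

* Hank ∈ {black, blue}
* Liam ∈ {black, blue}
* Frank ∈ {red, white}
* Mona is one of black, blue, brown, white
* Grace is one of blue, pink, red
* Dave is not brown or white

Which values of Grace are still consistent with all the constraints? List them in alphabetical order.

pink, red

Among the 6 variables, brown fits only Mona (and all 6 values in {black, blue, brown, pink, red, white} must be used), so Mona = brown.
The 5 still-open variables together cover exactly {black, blue, pink, red, white} — 5 values for 5 variables — and white appears only in Frank's list, so Frank = white.
Hank and Liam between them cover only {black, blue} — a naked pair. Remove those values from Grace, Dave.
No further eliminations apply; Grace can still be any of pink, red.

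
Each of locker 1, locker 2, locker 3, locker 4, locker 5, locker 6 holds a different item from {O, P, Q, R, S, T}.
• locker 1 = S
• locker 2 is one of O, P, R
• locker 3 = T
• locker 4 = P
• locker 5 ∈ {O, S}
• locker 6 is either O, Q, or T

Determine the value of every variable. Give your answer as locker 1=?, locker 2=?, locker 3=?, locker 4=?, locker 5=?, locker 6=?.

locker 1's domain is down to {S}, so locker 1 = S. Remove S from locker 5.
locker 3 must be T (only option left). So locker 6 can't be T.
locker 4 has just one choice, so locker 4 = P. Eliminate P elsewhere: locker 2.
locker 5's domain is down to {O}, so locker 5 = O. Strike O from locker 2, locker 6.
locker 6's domain is down to {Q}, so locker 6 = Q.
locker 2's domain is down to {R}, so locker 2 = R.

locker 1=S, locker 2=R, locker 3=T, locker 4=P, locker 5=O, locker 6=Q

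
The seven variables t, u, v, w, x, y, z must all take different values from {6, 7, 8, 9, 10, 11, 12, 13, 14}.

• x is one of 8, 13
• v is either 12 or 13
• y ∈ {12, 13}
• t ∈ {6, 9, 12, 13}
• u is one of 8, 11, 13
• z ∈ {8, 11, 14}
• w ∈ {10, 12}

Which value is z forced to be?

The 2 variables v and y are confined to {12, 13}, which locks those values in; drop them from t, u, w, x.
w has just one choice, so w = 10.
That leaves x = 8. Strike 8 from u, z.
That leaves u = 11. So z can't be 11.
So z = 14.

14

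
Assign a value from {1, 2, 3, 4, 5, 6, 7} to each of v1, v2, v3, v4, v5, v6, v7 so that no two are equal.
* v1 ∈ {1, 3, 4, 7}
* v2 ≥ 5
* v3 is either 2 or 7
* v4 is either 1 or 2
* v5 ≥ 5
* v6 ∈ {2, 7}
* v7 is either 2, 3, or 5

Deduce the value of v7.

The 7 variables together cover exactly {1, 2, 3, 4, 5, 6, 7} — 7 values for 7 variables — and 4 appears only in v1's list, so v1 = 4.
The 6 still-open variables together cover exactly {1, 2, 3, 5, 6, 7} — 6 values for 6 variables — and 1 appears only in v4's list, so v4 = 1.
The 5 still-open variables draw from only 5 values {2, 3, 5, 6, 7}, so each is used; only v7 can be 3, hence v7 = 3.

3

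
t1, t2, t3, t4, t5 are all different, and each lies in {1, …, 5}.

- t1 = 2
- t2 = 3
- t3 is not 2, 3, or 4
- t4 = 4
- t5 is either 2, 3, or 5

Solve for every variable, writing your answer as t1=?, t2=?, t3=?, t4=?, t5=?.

t1 has just one choice, so t1 = 2. Remove 2 from t5.
That leaves t2 = 3. Strike 3 from t5.
t4's domain is down to {4}, so t4 = 4.
t5's domain is down to {5}, so t5 = 5. Remove 5 from t3.
t3 has just one choice, so t3 = 1.

t1=2, t2=3, t3=1, t4=4, t5=5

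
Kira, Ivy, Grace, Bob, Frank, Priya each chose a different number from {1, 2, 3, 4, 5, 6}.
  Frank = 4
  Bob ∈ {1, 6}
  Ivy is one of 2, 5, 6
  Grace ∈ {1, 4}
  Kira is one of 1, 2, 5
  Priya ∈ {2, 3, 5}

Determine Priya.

3

Frank's domain is down to {4}, so Frank = 4. So Grace can't be 4.
That leaves Grace = 1. Remove 1 from Kira, Bob.
Bob must be 6 (only option left). Remove 6 from Ivy.
Among the 3 still-open variables, 3 fits only Priya (and all 3 values in {2, 3, 5} must be used), so Priya = 3.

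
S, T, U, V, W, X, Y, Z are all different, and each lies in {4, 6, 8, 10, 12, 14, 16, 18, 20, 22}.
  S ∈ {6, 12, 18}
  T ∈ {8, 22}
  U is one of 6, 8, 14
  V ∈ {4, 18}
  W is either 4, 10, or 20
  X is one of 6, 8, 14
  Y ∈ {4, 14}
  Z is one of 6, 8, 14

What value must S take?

12

The 3 variables U, X, Z are confined to {6, 8, 14}, which locks those values in; drop them from S, T, Y.
That leaves T = 22.
Y's domain is down to {4}, so Y = 4. Remove 4 from V, W.
That leaves V = 18. Eliminate 18 elsewhere: S.
So S = 12.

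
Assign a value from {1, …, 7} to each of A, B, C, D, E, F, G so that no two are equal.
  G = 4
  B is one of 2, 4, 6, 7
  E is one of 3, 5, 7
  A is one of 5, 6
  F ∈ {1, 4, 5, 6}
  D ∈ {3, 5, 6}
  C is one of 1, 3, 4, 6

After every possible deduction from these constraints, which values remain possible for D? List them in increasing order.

3, 5, 6

G's domain is down to {4}, so G = 4. Remove 4 from B, C, F.
Among the 6 still-open variables, 2 fits only B (and all 6 values in {1, 2, 3, 5, 6, 7} must be used), so B = 2.
The 5 still-open variables draw from only 5 values {1, 3, 5, 6, 7}, so each is used; only E can be 7, hence E = 7.
No further eliminations apply; D can still be any of 3, 5, 6.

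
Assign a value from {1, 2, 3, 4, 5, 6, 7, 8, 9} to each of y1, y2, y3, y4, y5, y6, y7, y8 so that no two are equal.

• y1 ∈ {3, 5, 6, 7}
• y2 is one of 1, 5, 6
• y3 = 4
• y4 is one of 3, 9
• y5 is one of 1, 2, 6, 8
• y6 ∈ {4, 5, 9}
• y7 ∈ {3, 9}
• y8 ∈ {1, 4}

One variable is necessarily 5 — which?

y6

y3 has just one choice, so y3 = 4. Eliminate 4 elsewhere: y6, y8.
y8 has just one choice, so y8 = 1. Remove 1 from y2, y5.
The 2 variables y4 and y7 are confined to {3, 9}, which locks those values in; drop them from y1, y6.
So 5 goes to y6.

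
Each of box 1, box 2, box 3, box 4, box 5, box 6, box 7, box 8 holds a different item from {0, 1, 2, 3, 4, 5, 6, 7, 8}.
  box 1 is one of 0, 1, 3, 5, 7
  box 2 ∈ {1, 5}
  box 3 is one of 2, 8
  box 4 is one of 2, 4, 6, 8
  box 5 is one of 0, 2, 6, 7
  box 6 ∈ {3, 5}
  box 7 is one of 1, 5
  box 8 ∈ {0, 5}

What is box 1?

7

box 2 and box 7 between them cover only {1, 5} — a naked pair. Remove those values from box 1, box 6, box 8.
box 6 has just one choice, so box 6 = 3. Remove 3 from box 1.
That leaves box 8 = 0. Eliminate 0 elsewhere: box 1, box 5.
So box 1 = 7.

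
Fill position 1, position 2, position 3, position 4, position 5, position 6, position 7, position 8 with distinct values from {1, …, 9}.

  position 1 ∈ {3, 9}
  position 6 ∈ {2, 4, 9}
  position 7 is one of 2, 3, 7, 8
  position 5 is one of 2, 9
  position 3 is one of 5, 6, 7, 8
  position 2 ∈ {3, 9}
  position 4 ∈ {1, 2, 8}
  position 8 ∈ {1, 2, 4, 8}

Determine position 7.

7

The 2 variables position 1 and position 2 are confined to {3, 9}, which locks those values in; drop them from position 5, position 6, position 7.
position 5 has just one choice, so position 5 = 2. Remove 2 from position 4, position 6, position 7, position 8.
position 6's domain is down to {4}, so position 6 = 4. Strike 4 from position 8.
position 4 and position 8 share exactly the 2 values {1, 8}; by pigeonhole those values go to them, so strike 1, 8 from position 3, position 7.
So position 7 = 7.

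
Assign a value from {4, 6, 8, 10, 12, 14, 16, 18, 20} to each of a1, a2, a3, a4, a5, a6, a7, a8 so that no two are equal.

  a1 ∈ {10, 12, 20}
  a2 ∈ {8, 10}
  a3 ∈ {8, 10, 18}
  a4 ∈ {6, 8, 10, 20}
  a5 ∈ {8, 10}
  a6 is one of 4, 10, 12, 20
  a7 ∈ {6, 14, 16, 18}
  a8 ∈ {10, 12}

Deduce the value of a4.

6

a2 and a5 share exactly the 2 values {8, 10}; by pigeonhole those values go to them, so strike 8, 10 from a1, a3, a4, a6, a8.
That leaves a3 = 18. Remove 18 from a7.
a8 must be 12 (only option left). Strike 12 from a1, a6.
a1 must be 20 (only option left). Remove 20 from a4, a6.
So a4 = 6.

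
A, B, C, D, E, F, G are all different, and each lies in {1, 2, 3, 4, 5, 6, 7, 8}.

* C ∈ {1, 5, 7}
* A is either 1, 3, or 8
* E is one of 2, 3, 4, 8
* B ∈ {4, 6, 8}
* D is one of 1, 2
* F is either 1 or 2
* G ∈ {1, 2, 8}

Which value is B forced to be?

6

D and F between them cover only {1, 2} — a naked pair. Remove those values from A, C, E, G.
That leaves G = 8. Eliminate 8 elsewhere: A, B, E.
That leaves A = 3. Remove 3 from E.
E has just one choice, so E = 4. Strike 4 from B.
So B = 6.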